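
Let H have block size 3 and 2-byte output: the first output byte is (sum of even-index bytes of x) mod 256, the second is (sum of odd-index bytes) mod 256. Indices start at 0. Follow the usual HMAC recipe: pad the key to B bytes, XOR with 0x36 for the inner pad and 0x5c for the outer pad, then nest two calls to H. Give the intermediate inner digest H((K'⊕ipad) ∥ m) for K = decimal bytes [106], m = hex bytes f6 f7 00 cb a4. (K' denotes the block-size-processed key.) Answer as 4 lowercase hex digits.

54d0

Key decimal bytes [106] = 6a is 1 byte ≤ B = 3; zero-pad to 3 bytes: K' = 6a 00 00.
K' ⊕ ipad = 5c 36 36.
Inner input = 5c 36 36 ∥ f6 f7 00 cb a4.
Inner hash: even-index sum = 596 mod 256 = 84; odd-index sum = 464 mod 256 = 208 → 54 d0.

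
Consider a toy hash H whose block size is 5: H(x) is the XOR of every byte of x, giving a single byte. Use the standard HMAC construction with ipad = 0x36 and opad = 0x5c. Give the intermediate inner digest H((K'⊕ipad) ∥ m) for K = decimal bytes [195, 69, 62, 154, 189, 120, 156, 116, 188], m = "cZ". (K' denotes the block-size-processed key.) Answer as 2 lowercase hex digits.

bc

Key decimal bytes [195, 69, 62, 154, 189, 120, 156, 116, 188] = c3 45 3e 9a bd 78 9c 74 bc is 9 bytes > B = 5, so hash it first: H(key) = b3, then zero-pad to 5 bytes: K' = b3 00 00 00 00.
K' ⊕ ipad = 85 36 36 36 36.
Inner input = 85 36 36 36 36 ∥ 63 5a.
Inner hash: XOR 85⊕36⊕36⊕36⊕36⊕63⊕5a = bc.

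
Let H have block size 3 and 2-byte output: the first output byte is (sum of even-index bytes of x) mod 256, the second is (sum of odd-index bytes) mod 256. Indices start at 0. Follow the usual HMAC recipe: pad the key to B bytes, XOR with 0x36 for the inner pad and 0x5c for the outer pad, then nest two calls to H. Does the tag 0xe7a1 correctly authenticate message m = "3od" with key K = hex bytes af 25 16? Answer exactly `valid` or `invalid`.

Key hex bytes af 25 16 is exactly B = 3 bytes: K' = af 25 16.
K' ⊕ ipad = 99 13 20; K' ⊕ opad = f3 79 4a.
Inner hash: even-index sum = 296 mod 256 = 40; odd-index sum = 170 mod 256 = 170 → 28 aa.
Outer hash (recomputed tag): even-index sum = 487 mod 256 = 231; odd-index sum = 161 mod 256 = 161 → e7 a1.
Recomputed tag = e7a1; claimed = e7a1 → match.

valid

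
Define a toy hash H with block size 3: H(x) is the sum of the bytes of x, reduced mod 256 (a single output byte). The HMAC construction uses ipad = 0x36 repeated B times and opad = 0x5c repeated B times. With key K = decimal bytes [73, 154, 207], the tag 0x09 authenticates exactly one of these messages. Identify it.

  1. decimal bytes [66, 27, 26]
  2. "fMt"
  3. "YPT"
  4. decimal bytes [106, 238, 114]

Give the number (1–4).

Key decimal bytes [73, 154, 207] = 49 9a cf is exactly B = 3 bytes: K' = 49 9a cf.
K' ⊕ ipad = 7f ac f9; K' ⊕ opad = 15 c6 93.
m1: inner = H(7f ac f9 42 1b 1a) = 9b; tag = H(15 c6 93 9b) = 09 ← matches
m2: inner = H(7f ac f9 66 4d 74) = 4b; tag = H(15 c6 93 4b) = b9
m3: inner = H(7f ac f9 59 50 54) = 21; tag = H(15 c6 93 21) = 8f
m4: inner = H(7f ac f9 6a ee 72) = ee; tag = H(15 c6 93 ee) = 5c

1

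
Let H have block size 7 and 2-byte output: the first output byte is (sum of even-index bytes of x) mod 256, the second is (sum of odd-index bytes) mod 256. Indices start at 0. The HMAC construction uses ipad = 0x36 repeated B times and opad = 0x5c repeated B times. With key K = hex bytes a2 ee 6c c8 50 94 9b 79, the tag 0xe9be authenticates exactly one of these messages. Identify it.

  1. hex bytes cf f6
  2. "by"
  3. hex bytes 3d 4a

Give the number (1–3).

1

Key hex bytes a2 ee 6c c8 50 94 9b 79 is 8 bytes > B = 7, so hash it first: H(key) = f9 c3, then zero-pad to 7 bytes: K' = f9 c3 00 00 00 00 00.
K' ⊕ ipad = cf f5 36 36 36 36 36; K' ⊕ opad = a5 9f 5c 5c 5c 5c 5c.
m1: inner = H(cf f5 36 36 36 36 36 cf f6) = 67 30; tag = H(a5 9f 5c 5c 5c 5c 5c 67 30) = e9be ← matches
m2: inner = H(cf f5 36 36 36 36 36 62 79) = ea c3; tag = H(a5 9f 5c 5c 5c 5c 5c ea c3) = 7c41
m3: inner = H(cf f5 36 36 36 36 36 3d 4a) = bb 9e; tag = H(a5 9f 5c 5c 5c 5c 5c bb 9e) = 5712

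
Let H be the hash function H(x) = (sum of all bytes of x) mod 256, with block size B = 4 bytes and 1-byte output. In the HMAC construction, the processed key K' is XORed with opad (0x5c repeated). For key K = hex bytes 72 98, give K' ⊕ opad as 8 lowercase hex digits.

2ec45c5c

Key hex bytes 72 98 is 2 bytes ≤ B = 4; zero-pad to 4 bytes: K' = 72 98 00 00.
XOR each byte with 0x5c: 72⊕5c=2e, 98⊕5c=c4, 00⊕5c=5c, 00⊕5c=5c.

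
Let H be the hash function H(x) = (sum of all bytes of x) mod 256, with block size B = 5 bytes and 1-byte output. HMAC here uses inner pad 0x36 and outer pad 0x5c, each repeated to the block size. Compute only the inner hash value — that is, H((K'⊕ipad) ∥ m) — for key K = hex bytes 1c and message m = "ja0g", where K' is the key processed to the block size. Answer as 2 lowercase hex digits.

64

Key hex bytes 1c is 1 byte ≤ B = 5; zero-pad to 5 bytes: K' = 1c 00 00 00 00.
K' ⊕ ipad = 2a 36 36 36 36.
Inner input = 2a 36 36 36 36 ∥ 6a 61 30 67.
Inner hash: sum = 42+54+54+54+54+106+97+48+103 = 612; mod 256 = 100 → 64.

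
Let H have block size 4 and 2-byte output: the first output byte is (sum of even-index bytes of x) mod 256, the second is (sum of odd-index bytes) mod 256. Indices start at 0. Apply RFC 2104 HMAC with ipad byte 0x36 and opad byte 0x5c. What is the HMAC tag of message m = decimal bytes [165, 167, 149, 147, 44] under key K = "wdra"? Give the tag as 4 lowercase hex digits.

4458

Key "wdra" = 77 64 72 61 is exactly B = 4 bytes: K' = 77 64 72 61.
K' ⊕ ipad = 41 52 44 57.  K' ⊕ opad = 2b 38 2e 3d.
Inner input = (K'⊕ipad) ∥ m = 41 52 44 57 ∥ a5 a7 95 93 2c.
Inner hash: even-index sum = 491 mod 256 = 235; odd-index sum = 483 mod 256 = 227 → eb e3.
Outer input = (K'⊕opad) ∥ inner = 2b 38 2e 3d ∥ eb e3.
Outer hash (tag): even-index sum = 324 mod 256 = 68; odd-index sum = 344 mod 256 = 88 → 44 58.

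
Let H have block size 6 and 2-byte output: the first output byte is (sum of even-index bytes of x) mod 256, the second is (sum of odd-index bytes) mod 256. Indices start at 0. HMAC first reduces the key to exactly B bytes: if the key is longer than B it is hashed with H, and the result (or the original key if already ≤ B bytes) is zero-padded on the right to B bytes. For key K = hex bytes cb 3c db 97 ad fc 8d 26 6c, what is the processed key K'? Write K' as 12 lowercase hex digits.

|K| = 9 > B = 6, so first hash the key.
H(K): even-index sum = 844 mod 256 = 76; odd-index sum = 501 mod 256 = 245 → 4c f5.
Zero-pad H(K) = 4c f5 to 6 bytes: K' = 4c f5 00 00 00 00.

4cf500000000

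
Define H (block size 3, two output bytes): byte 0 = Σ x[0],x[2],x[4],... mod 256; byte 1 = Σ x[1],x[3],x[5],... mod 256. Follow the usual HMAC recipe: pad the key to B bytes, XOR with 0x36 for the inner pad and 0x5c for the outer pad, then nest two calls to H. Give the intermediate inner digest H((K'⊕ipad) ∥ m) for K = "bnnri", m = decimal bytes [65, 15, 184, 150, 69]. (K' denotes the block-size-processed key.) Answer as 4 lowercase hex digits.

Key "bnnri" = 62 6e 6e 72 69 is 5 bytes > B = 3, so hash it first: H(key) = 39 e0, then zero-pad to 3 bytes: K' = 39 e0 00.
K' ⊕ ipad = 0f d6 36.
Inner input = 0f d6 36 ∥ 41 0f b8 96 45.
Inner hash: even-index sum = 234 mod 256 = 234; odd-index sum = 532 mod 256 = 20 → ea 14.

ea14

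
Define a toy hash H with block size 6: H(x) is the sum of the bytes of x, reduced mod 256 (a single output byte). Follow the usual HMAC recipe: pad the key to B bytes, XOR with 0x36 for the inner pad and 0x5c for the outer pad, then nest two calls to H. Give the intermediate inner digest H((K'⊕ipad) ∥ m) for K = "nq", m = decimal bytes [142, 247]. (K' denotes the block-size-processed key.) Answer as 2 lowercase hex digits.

fc

Key "nq" = 6e 71 is 2 bytes ≤ B = 6; zero-pad to 6 bytes: K' = 6e 71 00 00 00 00.
K' ⊕ ipad = 58 47 36 36 36 36.
Inner input = 58 47 36 36 36 36 ∥ 8e f7.
Inner hash: sum = 88+71+54+54+54+54+142+247 = 764; mod 256 = 252 → fc.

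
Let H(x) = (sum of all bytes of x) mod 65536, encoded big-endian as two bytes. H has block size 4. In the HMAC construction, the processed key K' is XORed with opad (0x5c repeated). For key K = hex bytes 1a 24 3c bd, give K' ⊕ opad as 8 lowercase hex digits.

467860e1

Key hex bytes 1a 24 3c bd is exactly B = 4 bytes: K' = 1a 24 3c bd.
XOR each byte with 0x5c: 1a⊕5c=46, 24⊕5c=78, 3c⊕5c=60, bd⊕5c=e1.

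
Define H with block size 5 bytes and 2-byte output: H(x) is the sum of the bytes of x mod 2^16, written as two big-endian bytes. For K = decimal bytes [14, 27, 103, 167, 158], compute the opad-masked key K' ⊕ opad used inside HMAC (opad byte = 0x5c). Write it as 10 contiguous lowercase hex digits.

52473bfbc2

Key decimal bytes [14, 27, 103, 167, 158] = 0e 1b 67 a7 9e is exactly B = 5 bytes: K' = 0e 1b 67 a7 9e.
XOR each byte with 0x5c: 0e⊕5c=52, 1b⊕5c=47, 67⊕5c=3b, a7⊕5c=fb, 9e⊕5c=c2.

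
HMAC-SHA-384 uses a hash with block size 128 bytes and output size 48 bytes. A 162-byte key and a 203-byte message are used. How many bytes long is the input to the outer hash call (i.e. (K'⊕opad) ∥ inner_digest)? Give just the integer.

Key is 162 > 128 bytes, so it is hashed to 48 bytes then zero-padded to 128: |K'| = 128.
Outer input = (K'⊕opad) ∥ H(inner) → 128 + 48 = 176 bytes.

176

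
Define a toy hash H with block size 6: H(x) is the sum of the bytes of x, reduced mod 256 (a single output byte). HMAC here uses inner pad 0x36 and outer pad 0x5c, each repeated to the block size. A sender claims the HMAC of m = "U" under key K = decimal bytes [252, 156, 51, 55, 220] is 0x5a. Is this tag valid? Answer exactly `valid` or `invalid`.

Key decimal bytes [252, 156, 51, 55, 220] = fc 9c 33 37 dc is 5 bytes ≤ B = 6; zero-pad to 6 bytes: K' = fc 9c 33 37 dc 00.
K' ⊕ ipad = ca aa 05 01 ea 36; K' ⊕ opad = a0 c0 6f 6b 80 5c.
Inner hash: sum = 202+170+5+1+234+54+85 = 751; mod 256 = 239 → ef.
Outer hash (recomputed tag): sum = 160+192+111+107+128+92+239 = 1029; mod 256 = 5 → 05.
Recomputed tag = 05; claimed = 5a → mismatch.

invalid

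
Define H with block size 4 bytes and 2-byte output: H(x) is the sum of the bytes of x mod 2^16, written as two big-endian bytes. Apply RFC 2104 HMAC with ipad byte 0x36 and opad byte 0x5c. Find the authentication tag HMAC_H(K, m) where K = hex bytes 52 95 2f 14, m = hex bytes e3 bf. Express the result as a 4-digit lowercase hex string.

0278

Key hex bytes 52 95 2f 14 is exactly B = 4 bytes: K' = 52 95 2f 14.
K' ⊕ ipad = 64 a3 19 22.  K' ⊕ opad = 0e c9 73 48.
Inner input = (K'⊕ipad) ∥ m = 64 a3 19 22 ∥ e3 bf.
Inner hash: sum = 100+163+25+34+227+191 = 740 → 02 e4.
Outer input = (K'⊕opad) ∥ inner = 0e c9 73 48 ∥ 02 e4.
Outer hash (tag): sum = 14+201+115+72+2+228 = 632 → 02 78.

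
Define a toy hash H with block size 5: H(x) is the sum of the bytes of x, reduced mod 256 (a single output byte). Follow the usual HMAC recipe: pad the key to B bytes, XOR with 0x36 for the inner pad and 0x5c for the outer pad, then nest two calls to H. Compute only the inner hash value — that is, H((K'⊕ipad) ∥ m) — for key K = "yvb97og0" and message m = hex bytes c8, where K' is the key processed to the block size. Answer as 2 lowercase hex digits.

91

Key "yvb97og0" = 79 76 62 39 37 6f 67 30 is 8 bytes > B = 5, so hash it first: H(key) = c7, then zero-pad to 5 bytes: K' = c7 00 00 00 00.
K' ⊕ ipad = f1 36 36 36 36.
Inner input = f1 36 36 36 36 ∥ c8.
Inner hash: sum = 241+54+54+54+54+200 = 657; mod 256 = 145 → 91.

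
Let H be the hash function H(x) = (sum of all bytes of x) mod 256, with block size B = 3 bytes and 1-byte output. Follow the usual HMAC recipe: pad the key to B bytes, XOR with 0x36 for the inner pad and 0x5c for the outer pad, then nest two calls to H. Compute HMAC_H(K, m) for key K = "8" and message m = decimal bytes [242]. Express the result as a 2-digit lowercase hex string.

Key "8" = 38 is 1 byte ≤ B = 3; zero-pad to 3 bytes: K' = 38 00 00.
K' ⊕ ipad = 0e 36 36.  K' ⊕ opad = 64 5c 5c.
Inner input = (K'⊕ipad) ∥ m = 0e 36 36 ∥ f2.
Inner hash: sum = 14+54+54+242 = 364; mod 256 = 108 → 6c.
Outer input = (K'⊕opad) ∥ inner = 64 5c 5c ∥ 6c.
Outer hash (tag): sum = 100+92+92+108 = 392; mod 256 = 136 → 88.

88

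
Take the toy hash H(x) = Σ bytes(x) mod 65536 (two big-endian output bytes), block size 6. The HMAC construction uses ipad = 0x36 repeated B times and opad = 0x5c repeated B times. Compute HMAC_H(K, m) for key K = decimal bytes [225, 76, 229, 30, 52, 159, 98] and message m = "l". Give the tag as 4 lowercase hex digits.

Key decimal bytes [225, 76, 229, 30, 52, 159, 98] = e1 4c e5 1e 34 9f 62 is 7 bytes > B = 6, so hash it first: H(key) = 03 65, then zero-pad to 6 bytes: K' = 03 65 00 00 00 00.
K' ⊕ ipad = 35 53 36 36 36 36.  K' ⊕ opad = 5f 39 5c 5c 5c 5c.
Inner input = (K'⊕ipad) ∥ m = 35 53 36 36 36 36 ∥ 6c.
Inner hash: sum = 53+83+54+54+54+54+108 = 460 → 01 cc.
Outer input = (K'⊕opad) ∥ inner = 5f 39 5c 5c 5c 5c ∥ 01 cc.
Outer hash (tag): sum = 95+57+92+92+92+92+1+204 = 725 → 02 d5.

02d5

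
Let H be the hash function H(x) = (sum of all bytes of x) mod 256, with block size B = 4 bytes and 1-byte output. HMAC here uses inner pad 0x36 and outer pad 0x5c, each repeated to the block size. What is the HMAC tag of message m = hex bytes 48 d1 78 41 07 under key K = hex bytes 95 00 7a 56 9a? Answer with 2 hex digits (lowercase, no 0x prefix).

Key hex bytes 95 00 7a 56 9a is 5 bytes > B = 4, so hash it first: H(key) = ff, then zero-pad to 4 bytes: K' = ff 00 00 00.
K' ⊕ ipad = c9 36 36 36.  K' ⊕ opad = a3 5c 5c 5c.
Inner input = (K'⊕ipad) ∥ m = c9 36 36 36 ∥ 48 d1 78 41 07.
Inner hash: sum = 201+54+54+54+72+209+120+65+7 = 836; mod 256 = 68 → 44.
Outer input = (K'⊕opad) ∥ inner = a3 5c 5c 5c ∥ 44.
Outer hash (tag): sum = 163+92+92+92+68 = 507; mod 256 = 251 → fb.

fb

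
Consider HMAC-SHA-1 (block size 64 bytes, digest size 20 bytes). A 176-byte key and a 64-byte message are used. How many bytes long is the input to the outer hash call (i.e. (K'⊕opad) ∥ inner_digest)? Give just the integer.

Key is 176 > 64 bytes, so it is hashed to 20 bytes then zero-padded to 64: |K'| = 64.
Outer input = (K'⊕opad) ∥ H(inner) → 64 + 20 = 84 bytes.

84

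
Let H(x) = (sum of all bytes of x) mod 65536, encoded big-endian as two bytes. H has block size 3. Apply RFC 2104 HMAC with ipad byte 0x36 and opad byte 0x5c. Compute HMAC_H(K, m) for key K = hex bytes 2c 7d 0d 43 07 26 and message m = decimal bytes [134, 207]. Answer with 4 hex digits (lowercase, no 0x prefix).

0206

Key hex bytes 2c 7d 0d 43 07 26 is 6 bytes > B = 3, so hash it first: H(key) = 01 26, then zero-pad to 3 bytes: K' = 01 26 00.
K' ⊕ ipad = 37 10 36.  K' ⊕ opad = 5d 7a 5c.
Inner input = (K'⊕ipad) ∥ m = 37 10 36 ∥ 86 cf.
Inner hash: sum = 55+16+54+134+207 = 466 → 01 d2.
Outer input = (K'⊕opad) ∥ inner = 5d 7a 5c ∥ 01 d2.
Outer hash (tag): sum = 93+122+92+1+210 = 518 → 02 06.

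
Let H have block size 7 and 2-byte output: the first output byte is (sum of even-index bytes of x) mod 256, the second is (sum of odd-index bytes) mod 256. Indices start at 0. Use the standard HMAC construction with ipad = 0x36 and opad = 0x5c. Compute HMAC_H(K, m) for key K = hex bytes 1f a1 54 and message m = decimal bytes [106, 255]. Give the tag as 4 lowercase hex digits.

Key hex bytes 1f a1 54 is 3 bytes ≤ B = 7; zero-pad to 7 bytes: K' = 1f a1 54 00 00 00 00.
K' ⊕ ipad = 29 97 62 36 36 36 36.  K' ⊕ opad = 43 fd 08 5c 5c 5c 5c.
Inner input = (K'⊕ipad) ∥ m = 29 97 62 36 36 36 36 ∥ 6a ff.
Inner hash: even-index sum = 502 mod 256 = 246; odd-index sum = 365 mod 256 = 109 → f6 6d.
Outer input = (K'⊕opad) ∥ inner = 43 fd 08 5c 5c 5c 5c ∥ f6 6d.
Outer hash (tag): even-index sum = 368 mod 256 = 112; odd-index sum = 683 mod 256 = 171 → 70 ab.

70ab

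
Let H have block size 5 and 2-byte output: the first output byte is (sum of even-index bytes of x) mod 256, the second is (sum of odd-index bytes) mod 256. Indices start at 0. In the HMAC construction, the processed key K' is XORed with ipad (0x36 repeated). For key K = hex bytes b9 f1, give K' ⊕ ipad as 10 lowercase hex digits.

8fc7363636

Key hex bytes b9 f1 is 2 bytes ≤ B = 5; zero-pad to 5 bytes: K' = b9 f1 00 00 00.
XOR each byte with 0x36: b9⊕36=8f, f1⊕36=c7, 00⊕36=36, 00⊕36=36, 00⊕36=36.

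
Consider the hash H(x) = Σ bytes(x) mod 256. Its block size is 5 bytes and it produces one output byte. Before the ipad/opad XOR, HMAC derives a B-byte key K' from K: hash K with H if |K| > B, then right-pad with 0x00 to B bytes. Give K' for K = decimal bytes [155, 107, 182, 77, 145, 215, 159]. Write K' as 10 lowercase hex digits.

1000000000

|K| = 7 > B = 5, so first hash the key.
H(K): sum = 155+107+182+77+145+215+159 = 1040; mod 256 = 16 → 10.
Zero-pad H(K) = 10 to 5 bytes: K' = 10 00 00 00 00.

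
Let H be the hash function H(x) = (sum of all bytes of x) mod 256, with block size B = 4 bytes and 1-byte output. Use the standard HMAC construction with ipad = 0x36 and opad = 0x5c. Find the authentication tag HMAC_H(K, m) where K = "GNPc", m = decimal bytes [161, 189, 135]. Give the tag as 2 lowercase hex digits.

01

Key "GNPc" = 47 4e 50 63 is exactly B = 4 bytes: K' = 47 4e 50 63.
K' ⊕ ipad = 71 78 66 55.  K' ⊕ opad = 1b 12 0c 3f.
Inner input = (K'⊕ipad) ∥ m = 71 78 66 55 ∥ a1 bd 87.
Inner hash: sum = 113+120+102+85+161+189+135 = 905; mod 256 = 137 → 89.
Outer input = (K'⊕opad) ∥ inner = 1b 12 0c 3f ∥ 89.
Outer hash (tag): sum = 27+18+12+63+137 = 257; mod 256 = 1 → 01.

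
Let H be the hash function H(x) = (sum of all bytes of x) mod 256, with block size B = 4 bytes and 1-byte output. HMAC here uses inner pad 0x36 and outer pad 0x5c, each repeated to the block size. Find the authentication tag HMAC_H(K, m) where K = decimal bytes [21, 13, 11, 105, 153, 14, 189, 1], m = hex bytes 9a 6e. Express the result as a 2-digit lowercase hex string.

32

Key decimal bytes [21, 13, 11, 105, 153, 14, 189, 1] = 15 0d 0b 69 99 0e bd 01 is 8 bytes > B = 4, so hash it first: H(key) = fb, then zero-pad to 4 bytes: K' = fb 00 00 00.
K' ⊕ ipad = cd 36 36 36.  K' ⊕ opad = a7 5c 5c 5c.
Inner input = (K'⊕ipad) ∥ m = cd 36 36 36 ∥ 9a 6e.
Inner hash: sum = 205+54+54+54+154+110 = 631; mod 256 = 119 → 77.
Outer input = (K'⊕opad) ∥ inner = a7 5c 5c 5c ∥ 77.
Outer hash (tag): sum = 167+92+92+92+119 = 562; mod 256 = 50 → 32.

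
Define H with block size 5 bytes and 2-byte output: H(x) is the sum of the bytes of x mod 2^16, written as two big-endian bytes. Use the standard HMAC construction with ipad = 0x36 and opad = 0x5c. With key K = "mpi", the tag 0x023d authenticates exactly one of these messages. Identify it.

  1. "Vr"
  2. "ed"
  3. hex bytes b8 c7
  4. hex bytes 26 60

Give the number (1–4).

Key "mpi" = 6d 70 69 is 3 bytes ≤ B = 5; zero-pad to 5 bytes: K' = 6d 70 69 00 00.
K' ⊕ ipad = 5b 46 5f 36 36; K' ⊕ opad = 31 2c 35 5c 5c.
m1: inner = H(5b 46 5f 36 36 56 72) = 02 34; tag = H(31 2c 35 5c 5c 02 34) = 0180
m2: inner = H(5b 46 5f 36 36 65 64) = 02 35; tag = H(31 2c 35 5c 5c 02 35) = 0181
m3: inner = H(5b 46 5f 36 36 b8 c7) = 02 eb; tag = H(31 2c 35 5c 5c 02 eb) = 0237
m4: inner = H(5b 46 5f 36 36 26 60) = 01 f2; tag = H(31 2c 35 5c 5c 01 f2) = 023d ← matches

4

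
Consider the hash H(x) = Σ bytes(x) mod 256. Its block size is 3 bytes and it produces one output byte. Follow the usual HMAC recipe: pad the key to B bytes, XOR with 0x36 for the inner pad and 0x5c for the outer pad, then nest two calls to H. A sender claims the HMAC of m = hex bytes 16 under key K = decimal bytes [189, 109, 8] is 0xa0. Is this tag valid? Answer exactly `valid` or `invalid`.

Key decimal bytes [189, 109, 8] = bd 6d 08 is exactly B = 3 bytes: K' = bd 6d 08.
K' ⊕ ipad = 8b 5b 3e; K' ⊕ opad = e1 31 54.
Inner hash: sum = 139+91+62+22 = 314; mod 256 = 58 → 3a.
Outer hash (recomputed tag): sum = 225+49+84+58 = 416; mod 256 = 160 → a0.
Recomputed tag = a0; claimed = a0 → match.

valid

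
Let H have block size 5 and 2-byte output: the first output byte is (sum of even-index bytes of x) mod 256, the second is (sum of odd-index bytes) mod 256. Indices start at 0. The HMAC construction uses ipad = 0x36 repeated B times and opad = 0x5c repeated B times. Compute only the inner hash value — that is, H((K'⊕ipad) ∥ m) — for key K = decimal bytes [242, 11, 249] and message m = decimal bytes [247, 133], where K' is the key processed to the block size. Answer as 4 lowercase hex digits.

Key decimal bytes [242, 11, 249] = f2 0b f9 is 3 bytes ≤ B = 5; zero-pad to 5 bytes: K' = f2 0b f9 00 00.
K' ⊕ ipad = c4 3d cf 36 36.
Inner input = c4 3d cf 36 36 ∥ f7 85.
Inner hash: even-index sum = 590 mod 256 = 78; odd-index sum = 362 mod 256 = 106 → 4e 6a.

4e6a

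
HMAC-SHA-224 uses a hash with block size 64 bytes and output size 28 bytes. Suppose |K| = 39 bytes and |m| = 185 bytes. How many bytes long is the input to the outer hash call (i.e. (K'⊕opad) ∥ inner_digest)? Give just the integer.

Key is 39 ≤ 64 bytes, zero-padded: |K'| = 64.
Outer input = (K'⊕opad) ∥ H(inner) → 64 + 28 = 92 bytes.

92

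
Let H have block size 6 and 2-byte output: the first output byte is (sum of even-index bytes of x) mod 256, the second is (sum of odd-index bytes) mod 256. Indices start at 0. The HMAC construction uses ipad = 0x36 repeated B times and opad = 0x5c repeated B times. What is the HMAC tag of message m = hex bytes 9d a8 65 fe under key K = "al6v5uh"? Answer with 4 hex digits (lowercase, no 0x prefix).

9036

Key "al6v5uh" = 61 6c 36 76 35 75 68 is 7 bytes > B = 6, so hash it first: H(key) = 34 57, then zero-pad to 6 bytes: K' = 34 57 00 00 00 00.
K' ⊕ ipad = 02 61 36 36 36 36.  K' ⊕ opad = 68 0b 5c 5c 5c 5c.
Inner input = (K'⊕ipad) ∥ m = 02 61 36 36 36 36 ∥ 9d a8 65 fe.
Inner hash: even-index sum = 368 mod 256 = 112; odd-index sum = 627 mod 256 = 115 → 70 73.
Outer input = (K'⊕opad) ∥ inner = 68 0b 5c 5c 5c 5c ∥ 70 73.
Outer hash (tag): even-index sum = 400 mod 256 = 144; odd-index sum = 310 mod 256 = 54 → 90 36.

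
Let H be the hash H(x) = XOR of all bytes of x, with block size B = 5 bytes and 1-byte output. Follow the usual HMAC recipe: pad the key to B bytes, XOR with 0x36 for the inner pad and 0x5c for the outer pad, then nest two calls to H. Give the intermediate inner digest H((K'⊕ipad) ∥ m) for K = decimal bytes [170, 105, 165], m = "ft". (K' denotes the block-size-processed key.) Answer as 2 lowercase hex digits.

Key decimal bytes [170, 105, 165] = aa 69 a5 is 3 bytes ≤ B = 5; zero-pad to 5 bytes: K' = aa 69 a5 00 00.
K' ⊕ ipad = 9c 5f 93 36 36.
Inner input = 9c 5f 93 36 36 ∥ 66 74.
Inner hash: XOR 9c⊕5f⊕93⊕36⊕36⊕66⊕74 = 42.

42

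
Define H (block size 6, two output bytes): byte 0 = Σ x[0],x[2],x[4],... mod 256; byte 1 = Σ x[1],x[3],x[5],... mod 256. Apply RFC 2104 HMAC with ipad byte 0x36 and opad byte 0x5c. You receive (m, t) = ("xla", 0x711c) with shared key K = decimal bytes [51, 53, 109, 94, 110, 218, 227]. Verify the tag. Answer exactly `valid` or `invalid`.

Key decimal bytes [51, 53, 109, 94, 110, 218, 227] = 33 35 6d 5e 6e da e3 is 7 bytes > B = 6, so hash it first: H(key) = f1 6d, then zero-pad to 6 bytes: K' = f1 6d 00 00 00 00.
K' ⊕ ipad = c7 5b 36 36 36 36; K' ⊕ opad = ad 31 5c 5c 5c 5c.
Inner hash: even-index sum = 524 mod 256 = 12; odd-index sum = 307 mod 256 = 51 → 0c 33.
Outer hash (recomputed tag): even-index sum = 369 mod 256 = 113; odd-index sum = 284 mod 256 = 28 → 71 1c.
Recomputed tag = 711c; claimed = 711c → match.

valid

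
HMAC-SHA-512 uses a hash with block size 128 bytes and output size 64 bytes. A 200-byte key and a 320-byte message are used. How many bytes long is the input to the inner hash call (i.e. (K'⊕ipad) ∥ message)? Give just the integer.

Key is 200 > 128 bytes, so it is hashed to 64 bytes then zero-padded to 128: |K'| = 128.
Inner input = (K'⊕ipad) ∥ m → 128 + 320 = 448 bytes.

448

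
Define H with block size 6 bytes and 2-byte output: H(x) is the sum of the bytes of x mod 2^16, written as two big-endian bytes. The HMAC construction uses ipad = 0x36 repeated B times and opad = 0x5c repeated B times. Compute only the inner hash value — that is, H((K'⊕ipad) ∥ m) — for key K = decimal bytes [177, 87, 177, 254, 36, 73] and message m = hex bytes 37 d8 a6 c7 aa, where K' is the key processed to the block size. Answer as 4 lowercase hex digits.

05ee

Key decimal bytes [177, 87, 177, 254, 36, 73] = b1 57 b1 fe 24 49 is exactly B = 6 bytes: K' = b1 57 b1 fe 24 49.
K' ⊕ ipad = 87 61 87 c8 12 7f.
Inner input = 87 61 87 c8 12 7f ∥ 37 d8 a6 c7 aa.
Inner hash: sum = 135+97+135+200+18+127+55+216+166+199+170 = 1518 → 05 ee.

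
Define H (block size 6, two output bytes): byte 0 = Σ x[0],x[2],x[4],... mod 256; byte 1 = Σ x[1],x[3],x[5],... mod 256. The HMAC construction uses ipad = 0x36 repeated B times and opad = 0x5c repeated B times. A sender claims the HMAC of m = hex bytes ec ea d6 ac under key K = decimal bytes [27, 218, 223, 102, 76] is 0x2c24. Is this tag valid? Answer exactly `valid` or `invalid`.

valid

Key decimal bytes [27, 218, 223, 102, 76] = 1b da df 66 4c is 5 bytes ≤ B = 6; zero-pad to 6 bytes: K' = 1b da df 66 4c 00.
K' ⊕ ipad = 2d ec e9 50 7a 36; K' ⊕ opad = 47 86 83 3a 10 5c.
Inner hash: even-index sum = 850 mod 256 = 82; odd-index sum = 776 mod 256 = 8 → 52 08.
Outer hash (recomputed tag): even-index sum = 300 mod 256 = 44; odd-index sum = 292 mod 256 = 36 → 2c 24.
Recomputed tag = 2c24; claimed = 2c24 → match.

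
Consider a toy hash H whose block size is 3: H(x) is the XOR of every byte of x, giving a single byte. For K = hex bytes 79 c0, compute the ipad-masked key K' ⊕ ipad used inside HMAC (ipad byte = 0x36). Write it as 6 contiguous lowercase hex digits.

4ff636

Key hex bytes 79 c0 is 2 bytes ≤ B = 3; zero-pad to 3 bytes: K' = 79 c0 00.
XOR each byte with 0x36: 79⊕36=4f, c0⊕36=f6, 00⊕36=36.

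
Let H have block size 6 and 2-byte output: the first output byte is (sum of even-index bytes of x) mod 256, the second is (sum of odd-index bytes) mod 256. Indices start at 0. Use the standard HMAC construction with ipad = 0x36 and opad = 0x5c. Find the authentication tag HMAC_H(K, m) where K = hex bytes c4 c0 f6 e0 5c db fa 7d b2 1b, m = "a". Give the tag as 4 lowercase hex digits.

Key hex bytes c4 c0 f6 e0 5c db fa 7d b2 1b is 10 bytes > B = 6, so hash it first: H(key) = c2 13, then zero-pad to 6 bytes: K' = c2 13 00 00 00 00.
K' ⊕ ipad = f4 25 36 36 36 36.  K' ⊕ opad = 9e 4f 5c 5c 5c 5c.
Inner input = (K'⊕ipad) ∥ m = f4 25 36 36 36 36 ∥ 61.
Inner hash: even-index sum = 449 mod 256 = 193; odd-index sum = 145 mod 256 = 145 → c1 91.
Outer input = (K'⊕opad) ∥ inner = 9e 4f 5c 5c 5c 5c ∥ c1 91.
Outer hash (tag): even-index sum = 535 mod 256 = 23; odd-index sum = 408 mod 256 = 152 → 17 98.

1798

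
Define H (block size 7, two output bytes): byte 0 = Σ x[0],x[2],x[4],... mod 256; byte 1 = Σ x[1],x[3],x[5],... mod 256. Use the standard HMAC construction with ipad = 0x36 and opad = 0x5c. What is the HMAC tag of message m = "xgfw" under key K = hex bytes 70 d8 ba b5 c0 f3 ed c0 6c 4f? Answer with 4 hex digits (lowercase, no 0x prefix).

Key hex bytes 70 d8 ba b5 c0 f3 ed c0 6c 4f is 10 bytes > B = 7, so hash it first: H(key) = 43 8f, then zero-pad to 7 bytes: K' = 43 8f 00 00 00 00 00.
K' ⊕ ipad = 75 b9 36 36 36 36 36.  K' ⊕ opad = 1f d3 5c 5c 5c 5c 5c.
Inner input = (K'⊕ipad) ∥ m = 75 b9 36 36 36 36 36 ∥ 78 67 66 77.
Inner hash: even-index sum = 501 mod 256 = 245; odd-index sum = 515 mod 256 = 3 → f5 03.
Outer input = (K'⊕opad) ∥ inner = 1f d3 5c 5c 5c 5c 5c ∥ f5 03.
Outer hash (tag): even-index sum = 310 mod 256 = 54; odd-index sum = 640 mod 256 = 128 → 36 80.

3680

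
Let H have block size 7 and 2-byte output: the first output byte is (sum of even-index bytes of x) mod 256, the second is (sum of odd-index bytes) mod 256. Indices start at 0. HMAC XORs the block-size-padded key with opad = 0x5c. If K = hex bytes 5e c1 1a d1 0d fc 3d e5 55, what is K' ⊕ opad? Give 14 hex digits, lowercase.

4b2f5c5c5c5c5c

Key hex bytes 5e c1 1a d1 0d fc 3d e5 55 is 9 bytes > B = 7, so hash it first: H(key) = 17 73, then zero-pad to 7 bytes: K' = 17 73 00 00 00 00 00.
XOR each byte with 0x5c: 17⊕5c=4b, 73⊕5c=2f, 00⊕5c=5c, 00⊕5c=5c, 00⊕5c=5c, 00⊕5c=5c, 00⊕5c=5c.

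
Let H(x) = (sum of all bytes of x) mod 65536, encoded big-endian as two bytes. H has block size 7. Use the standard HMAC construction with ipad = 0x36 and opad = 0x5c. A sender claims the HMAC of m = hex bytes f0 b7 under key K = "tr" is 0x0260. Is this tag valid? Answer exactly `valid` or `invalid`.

valid

Key "tr" = 74 72 is 2 bytes ≤ B = 7; zero-pad to 7 bytes: K' = 74 72 00 00 00 00 00.
K' ⊕ ipad = 42 44 36 36 36 36 36; K' ⊕ opad = 28 2e 5c 5c 5c 5c 5c.
Inner hash: sum = 66+68+54+54+54+54+54+240+183 = 827 → 03 3b.
Outer hash (recomputed tag): sum = 40+46+92+92+92+92+92+3+59 = 608 → 02 60.
Recomputed tag = 0260; claimed = 0260 → match.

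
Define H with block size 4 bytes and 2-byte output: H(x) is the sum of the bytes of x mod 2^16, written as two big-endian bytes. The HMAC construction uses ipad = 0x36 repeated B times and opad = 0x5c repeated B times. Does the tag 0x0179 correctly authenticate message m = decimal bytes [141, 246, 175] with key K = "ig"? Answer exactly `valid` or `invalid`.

valid

Key "ig" = 69 67 is 2 bytes ≤ B = 4; zero-pad to 4 bytes: K' = 69 67 00 00.
K' ⊕ ipad = 5f 51 36 36; K' ⊕ opad = 35 3b 5c 5c.
Inner hash: sum = 95+81+54+54+141+246+175 = 846 → 03 4e.
Outer hash (recomputed tag): sum = 53+59+92+92+3+78 = 377 → 01 79.
Recomputed tag = 0179; claimed = 0179 → match.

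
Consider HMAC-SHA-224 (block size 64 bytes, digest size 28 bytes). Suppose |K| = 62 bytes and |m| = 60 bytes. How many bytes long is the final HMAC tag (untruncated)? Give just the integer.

28

The tag is one SHA-224 digest: 28 bytes.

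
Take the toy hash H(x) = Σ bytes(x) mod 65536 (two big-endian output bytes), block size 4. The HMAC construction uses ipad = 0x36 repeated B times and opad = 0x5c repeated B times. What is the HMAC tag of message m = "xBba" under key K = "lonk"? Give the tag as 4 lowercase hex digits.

01b3

Key "lonk" = 6c 6f 6e 6b is exactly B = 4 bytes: K' = 6c 6f 6e 6b.
K' ⊕ ipad = 5a 59 58 5d.  K' ⊕ opad = 30 33 32 37.
Inner input = (K'⊕ipad) ∥ m = 5a 59 58 5d ∥ 78 42 62 61.
Inner hash: sum = 90+89+88+93+120+66+98+97 = 741 → 02 e5.
Outer input = (K'⊕opad) ∥ inner = 30 33 32 37 ∥ 02 e5.
Outer hash (tag): sum = 48+51+50+55+2+229 = 435 → 01 b3.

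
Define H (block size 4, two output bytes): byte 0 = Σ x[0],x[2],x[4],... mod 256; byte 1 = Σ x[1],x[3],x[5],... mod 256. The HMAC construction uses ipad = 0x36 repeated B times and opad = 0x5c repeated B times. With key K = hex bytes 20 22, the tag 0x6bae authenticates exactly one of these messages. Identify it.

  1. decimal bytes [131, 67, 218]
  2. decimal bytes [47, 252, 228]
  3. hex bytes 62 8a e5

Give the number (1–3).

3

Key hex bytes 20 22 is 2 bytes ≤ B = 4; zero-pad to 4 bytes: K' = 20 22 00 00.
K' ⊕ ipad = 16 14 36 36; K' ⊕ opad = 7c 7e 5c 5c.
m1: inner = H(16 14 36 36 83 43 da) = a9 8d; tag = H(7c 7e 5c 5c a9 8d) = 8167
m2: inner = H(16 14 36 36 2f fc e4) = 5f 46; tag = H(7c 7e 5c 5c 5f 46) = 3720
m3: inner = H(16 14 36 36 62 8a e5) = 93 d4; tag = H(7c 7e 5c 5c 93 d4) = 6bae ← matches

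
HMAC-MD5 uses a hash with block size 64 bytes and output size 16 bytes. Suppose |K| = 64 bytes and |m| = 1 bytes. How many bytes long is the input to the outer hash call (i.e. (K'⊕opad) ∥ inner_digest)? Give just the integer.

80

Key is 64 ≤ 64 bytes, zero-padded: |K'| = 64.
Outer input = (K'⊕opad) ∥ H(inner) → 64 + 16 = 80 bytes.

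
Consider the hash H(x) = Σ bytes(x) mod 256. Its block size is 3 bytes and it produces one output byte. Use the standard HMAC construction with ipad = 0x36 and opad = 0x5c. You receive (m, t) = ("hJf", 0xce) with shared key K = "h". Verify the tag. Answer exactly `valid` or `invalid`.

Key "h" = 68 is 1 byte ≤ B = 3; zero-pad to 3 bytes: K' = 68 00 00.
K' ⊕ ipad = 5e 36 36; K' ⊕ opad = 34 5c 5c.
Inner hash: sum = 94+54+54+104+74+102 = 482; mod 256 = 226 → e2.
Outer hash (recomputed tag): sum = 52+92+92+226 = 462; mod 256 = 206 → ce.
Recomputed tag = ce; claimed = ce → match.

valid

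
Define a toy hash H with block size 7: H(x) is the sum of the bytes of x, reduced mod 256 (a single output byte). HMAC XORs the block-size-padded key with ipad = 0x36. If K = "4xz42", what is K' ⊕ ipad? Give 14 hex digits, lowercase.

024e4c02043636

Key "4xz42" = 34 78 7a 34 32 is 5 bytes ≤ B = 7; zero-pad to 7 bytes: K' = 34 78 7a 34 32 00 00.
XOR each byte with 0x36: 34⊕36=02, 78⊕36=4e, 7a⊕36=4c, 34⊕36=02, 32⊕36=04, 00⊕36=36, 00⊕36=36.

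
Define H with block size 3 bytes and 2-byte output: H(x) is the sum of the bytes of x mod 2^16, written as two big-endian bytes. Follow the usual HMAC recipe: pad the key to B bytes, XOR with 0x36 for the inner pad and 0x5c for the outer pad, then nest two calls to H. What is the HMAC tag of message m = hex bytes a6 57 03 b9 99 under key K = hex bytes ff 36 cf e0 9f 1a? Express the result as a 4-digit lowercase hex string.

Key hex bytes ff 36 cf e0 9f 1a is 6 bytes > B = 3, so hash it first: H(key) = 03 9d, then zero-pad to 3 bytes: K' = 03 9d 00.
K' ⊕ ipad = 35 ab 36.  K' ⊕ opad = 5f c1 5c.
Inner input = (K'⊕ipad) ∥ m = 35 ab 36 ∥ a6 57 03 b9 99.
Inner hash: sum = 53+171+54+166+87+3+185+153 = 872 → 03 68.
Outer input = (K'⊕opad) ∥ inner = 5f c1 5c ∥ 03 68.
Outer hash (tag): sum = 95+193+92+3+104 = 487 → 01 e7.

01e7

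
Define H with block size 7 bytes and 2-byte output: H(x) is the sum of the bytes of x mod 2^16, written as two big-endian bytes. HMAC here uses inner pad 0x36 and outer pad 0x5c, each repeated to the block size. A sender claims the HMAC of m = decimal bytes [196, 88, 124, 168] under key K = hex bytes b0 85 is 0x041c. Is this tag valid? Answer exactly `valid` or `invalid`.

valid

Key hex bytes b0 85 is 2 bytes ≤ B = 7; zero-pad to 7 bytes: K' = b0 85 00 00 00 00 00.
K' ⊕ ipad = 86 b3 36 36 36 36 36; K' ⊕ opad = ec d9 5c 5c 5c 5c 5c.
Inner hash: sum = 134+179+54+54+54+54+54+196+88+124+168 = 1159 → 04 87.
Outer hash (recomputed tag): sum = 236+217+92+92+92+92+92+4+135 = 1052 → 04 1c.
Recomputed tag = 041c; claimed = 041c → match.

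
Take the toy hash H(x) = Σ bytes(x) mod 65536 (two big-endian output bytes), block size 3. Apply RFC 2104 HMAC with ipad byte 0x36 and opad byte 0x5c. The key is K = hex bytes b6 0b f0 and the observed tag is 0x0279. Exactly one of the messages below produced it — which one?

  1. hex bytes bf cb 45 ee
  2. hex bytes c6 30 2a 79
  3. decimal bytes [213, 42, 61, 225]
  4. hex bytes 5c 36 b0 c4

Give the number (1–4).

Key hex bytes b6 0b f0 is exactly B = 3 bytes: K' = b6 0b f0.
K' ⊕ ipad = 80 3d c6; K' ⊕ opad = ea 57 ac.
m1: inner = H(80 3d c6 bf cb 45 ee) = 04 40; tag = H(ea 57 ac 04 40) = 0231
m2: inner = H(80 3d c6 c6 30 2a 79) = 03 1c; tag = H(ea 57 ac 03 1c) = 020c
m3: inner = H(80 3d c6 d5 2a 3d e1) = 03 a0; tag = H(ea 57 ac 03 a0) = 0290
m4: inner = H(80 3d c6 5c 36 b0 c4) = 03 89; tag = H(ea 57 ac 03 89) = 0279 ← matches

4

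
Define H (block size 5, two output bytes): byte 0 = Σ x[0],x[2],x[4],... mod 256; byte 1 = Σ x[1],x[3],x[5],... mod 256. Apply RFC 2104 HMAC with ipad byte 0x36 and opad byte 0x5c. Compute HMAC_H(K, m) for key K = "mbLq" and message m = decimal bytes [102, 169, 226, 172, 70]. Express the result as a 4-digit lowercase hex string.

Key "mbLq" = 6d 62 4c 71 is 4 bytes ≤ B = 5; zero-pad to 5 bytes: K' = 6d 62 4c 71 00.
K' ⊕ ipad = 5b 54 7a 47 36.  K' ⊕ opad = 31 3e 10 2d 5c.
Inner input = (K'⊕ipad) ∥ m = 5b 54 7a 47 36 ∥ 66 a9 e2 ac 46.
Inner hash: even-index sum = 608 mod 256 = 96; odd-index sum = 553 mod 256 = 41 → 60 29.
Outer input = (K'⊕opad) ∥ inner = 31 3e 10 2d 5c ∥ 60 29.
Outer hash (tag): even-index sum = 198 mod 256 = 198; odd-index sum = 203 mod 256 = 203 → c6 cb.

c6cb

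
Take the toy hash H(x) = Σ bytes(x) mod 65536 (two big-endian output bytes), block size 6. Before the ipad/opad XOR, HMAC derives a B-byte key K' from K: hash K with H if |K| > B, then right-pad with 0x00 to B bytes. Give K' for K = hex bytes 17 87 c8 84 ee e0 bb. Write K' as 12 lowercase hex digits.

047300000000

|K| = 7 > B = 6, so first hash the key.
H(K): sum = 23+135+200+132+238+224+187 = 1139 → 04 73.
Zero-pad H(K) = 04 73 to 6 bytes: K' = 04 73 00 00 00 00.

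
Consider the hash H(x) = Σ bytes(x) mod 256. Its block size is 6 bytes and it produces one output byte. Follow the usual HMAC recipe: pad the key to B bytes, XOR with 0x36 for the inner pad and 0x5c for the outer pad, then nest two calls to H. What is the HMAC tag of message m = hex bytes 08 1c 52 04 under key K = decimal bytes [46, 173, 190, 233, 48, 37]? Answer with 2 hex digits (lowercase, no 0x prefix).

8c

Key decimal bytes [46, 173, 190, 233, 48, 37] = 2e ad be e9 30 25 is exactly B = 6 bytes: K' = 2e ad be e9 30 25.
K' ⊕ ipad = 18 9b 88 df 06 13.  K' ⊕ opad = 72 f1 e2 b5 6c 79.
Inner input = (K'⊕ipad) ∥ m = 18 9b 88 df 06 13 ∥ 08 1c 52 04.
Inner hash: sum = 24+155+136+223+6+19+8+28+82+4 = 685; mod 256 = 173 → ad.
Outer input = (K'⊕opad) ∥ inner = 72 f1 e2 b5 6c 79 ∥ ad.
Outer hash (tag): sum = 114+241+226+181+108+121+173 = 1164; mod 256 = 140 → 8c.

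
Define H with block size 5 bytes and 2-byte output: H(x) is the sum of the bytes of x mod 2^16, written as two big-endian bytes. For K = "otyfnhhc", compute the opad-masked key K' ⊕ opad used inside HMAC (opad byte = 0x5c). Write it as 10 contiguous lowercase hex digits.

5f3f5c5c5c

Key "otyfnhhc" = 6f 74 79 66 6e 68 68 63 is 8 bytes > B = 5, so hash it first: H(key) = 03 63, then zero-pad to 5 bytes: K' = 03 63 00 00 00.
XOR each byte with 0x5c: 03⊕5c=5f, 63⊕5c=3f, 00⊕5c=5c, 00⊕5c=5c, 00⊕5c=5c.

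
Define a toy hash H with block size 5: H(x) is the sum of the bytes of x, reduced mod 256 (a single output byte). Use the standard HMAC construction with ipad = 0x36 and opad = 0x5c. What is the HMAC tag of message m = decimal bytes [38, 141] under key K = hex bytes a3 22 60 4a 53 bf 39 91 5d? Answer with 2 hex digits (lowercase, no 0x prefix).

Key hex bytes a3 22 60 4a 53 bf 39 91 5d is 9 bytes > B = 5, so hash it first: H(key) = a8, then zero-pad to 5 bytes: K' = a8 00 00 00 00.
K' ⊕ ipad = 9e 36 36 36 36.  K' ⊕ opad = f4 5c 5c 5c 5c.
Inner input = (K'⊕ipad) ∥ m = 9e 36 36 36 36 ∥ 26 8d.
Inner hash: sum = 158+54+54+54+54+38+141 = 553; mod 256 = 41 → 29.
Outer input = (K'⊕opad) ∥ inner = f4 5c 5c 5c 5c ∥ 29.
Outer hash (tag): sum = 244+92+92+92+92+41 = 653; mod 256 = 141 → 8d.

8d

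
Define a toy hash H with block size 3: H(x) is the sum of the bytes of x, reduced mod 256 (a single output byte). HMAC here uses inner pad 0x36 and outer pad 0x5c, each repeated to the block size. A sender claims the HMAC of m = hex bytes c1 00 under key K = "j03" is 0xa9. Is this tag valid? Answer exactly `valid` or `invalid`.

Key "j03" = 6a 30 33 is exactly B = 3 bytes: K' = 6a 30 33.
K' ⊕ ipad = 5c 06 05; K' ⊕ opad = 36 6c 6f.
Inner hash: sum = 92+6+5+193+0 = 296; mod 256 = 40 → 28.
Outer hash (recomputed tag): sum = 54+108+111+40 = 313; mod 256 = 57 → 39.
Recomputed tag = 39; claimed = a9 → mismatch.

invalid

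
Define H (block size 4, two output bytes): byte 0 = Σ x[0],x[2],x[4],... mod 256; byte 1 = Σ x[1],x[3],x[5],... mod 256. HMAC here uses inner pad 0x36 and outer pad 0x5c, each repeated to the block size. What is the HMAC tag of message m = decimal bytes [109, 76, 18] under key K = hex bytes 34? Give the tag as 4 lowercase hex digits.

Key hex bytes 34 is 1 byte ≤ B = 4; zero-pad to 4 bytes: K' = 34 00 00 00.
K' ⊕ ipad = 02 36 36 36.  K' ⊕ opad = 68 5c 5c 5c.
Inner input = (K'⊕ipad) ∥ m = 02 36 36 36 ∥ 6d 4c 12.
Inner hash: even-index sum = 183 mod 256 = 183; odd-index sum = 184 mod 256 = 184 → b7 b8.
Outer input = (K'⊕opad) ∥ inner = 68 5c 5c 5c ∥ b7 b8.
Outer hash (tag): even-index sum = 379 mod 256 = 123; odd-index sum = 368 mod 256 = 112 → 7b 70.

7b70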